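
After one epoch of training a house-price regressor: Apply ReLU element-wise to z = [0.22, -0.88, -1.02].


ReLU(0.22) = max(0, 0.22) = 0.22
ReLU(-0.88) = max(0, -0.88) = 0.0
ReLU(-1.02) = max(0, -1.02) = 0.0
result = [0.22, 0.0, 0.0]

[0.22, 0.0, 0.0]


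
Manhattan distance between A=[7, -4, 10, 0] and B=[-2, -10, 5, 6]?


d = |7+ 2| + |-4+ 10| + |10-5| + |0-6|
  = 9 + 6 + 5 + 6
  = 26

26


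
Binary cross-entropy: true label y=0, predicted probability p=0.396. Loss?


BCE = -[y·ln(p) + (1-y)·ln(1-p)]
= -0 - 1·ln(1-0.396)
= -ln(0.604) = 0.5042

0.5042


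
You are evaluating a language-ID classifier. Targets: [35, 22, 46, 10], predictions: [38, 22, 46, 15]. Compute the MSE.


Squared errors: (35-38)²=9, (22-22)²=0, (46-46)²=0, (10-15)²=25
Sum = 34
MSE = 34/4 = 17/2

17/2


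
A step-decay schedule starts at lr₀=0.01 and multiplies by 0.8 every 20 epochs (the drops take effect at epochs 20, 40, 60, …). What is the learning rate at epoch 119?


n_drops = ⌊119/20⌋ = 5
lr = 0.01·0.8^5 = 0.01·0.32768 = 0.0032768

0.0032768


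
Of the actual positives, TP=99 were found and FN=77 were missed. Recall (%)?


Recall = TP/(TP+FN)
= 99/(99+77)
= 99/176 = 56.25%

56.25%


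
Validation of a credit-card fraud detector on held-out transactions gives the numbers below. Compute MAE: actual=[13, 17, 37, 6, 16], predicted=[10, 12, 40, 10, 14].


Absolute errors: |13-10|=3, |17-12|=5, |37-40|=3, |6-10|=4, |16-14|=2
Sum = 17
MAE = 17/5 = 17/5

17/5


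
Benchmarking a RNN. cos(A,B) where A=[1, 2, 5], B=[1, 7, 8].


A·B = 1·1 + 2·7 + 5·8 = 55
‖A‖ = √30 = 5.4772, ‖B‖ = √114 = 10.6771
cos = 55/(√30·√114) = 55/√3420 = 0.9405

0.9405


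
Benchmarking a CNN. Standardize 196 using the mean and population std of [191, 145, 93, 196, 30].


μ = 131, σ = 62.7152
z = (196 - 131)/62.7152 = 1.0364

1.0364


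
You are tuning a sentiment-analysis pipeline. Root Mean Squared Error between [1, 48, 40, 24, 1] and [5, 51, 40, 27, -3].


MSE = 50/5 = 10
RMSE = √(50/5) = 3.1623

3.1623


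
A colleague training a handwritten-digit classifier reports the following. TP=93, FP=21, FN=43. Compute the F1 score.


Precision = 93/114 = 0.8158
Recall = 93/136 = 0.6838
F1 = 2·P·R/(P+R) = 2·TP/(2·TP+FP+FN) = 186/(186+21+43) = 186/250 = 0.744

0.744


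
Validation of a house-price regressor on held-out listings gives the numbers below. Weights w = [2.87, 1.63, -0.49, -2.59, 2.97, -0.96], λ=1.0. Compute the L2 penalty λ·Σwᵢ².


‖w‖₂² = (2.87)² + (1.63)² + (-0.49)² + (-2.59)² + (2.97)² + (-0.96)²
     = 8.2369 + 2.6569 + 0.2401 + 6.7081 + 8.8209 + 0.9216
     = 27.5845
λ·‖w‖₂² = 1.0·27.5845 = 27.5845

27.5845


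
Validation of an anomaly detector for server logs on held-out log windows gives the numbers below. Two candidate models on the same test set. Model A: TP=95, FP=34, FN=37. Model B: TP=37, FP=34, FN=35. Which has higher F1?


Model A: P=95/129=0.7364, R=95/132=0.7197, F1=2PR/(P+R)=2TP/(2TP+FP+FN)=190/261=0.728
Model B: P=37/71=0.5211, R=37/72=0.5139, F1=2PR/(P+R)=2TP/(2TP+FP+FN)=74/143=0.5175
0.728 > 0.5175 → Model A

Model A


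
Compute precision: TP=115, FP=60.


Precision = TP/(TP+FP)
= 115/(115+60)
= 115/175 = 65.71%

65.71%


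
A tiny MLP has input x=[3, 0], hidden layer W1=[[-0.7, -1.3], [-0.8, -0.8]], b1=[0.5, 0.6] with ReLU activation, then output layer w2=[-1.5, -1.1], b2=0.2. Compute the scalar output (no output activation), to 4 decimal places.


z1[0] = (-0.7)·(3) + (-1.3)·(0) + 0.5 = -1.6
z1[1] = (-0.8)·(3) + (-0.8)·(0) + 0.6 = -1.8
h = ReLU(z1) = [0.0, 0.0]
output = (-1.5)·(0.0) + (-1.1)·(0.0) + 0.2 = 0.2

0.2


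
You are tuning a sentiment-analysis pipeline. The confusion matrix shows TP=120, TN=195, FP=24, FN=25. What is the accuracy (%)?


Accuracy = (TP+TN)/(TP+TN+FP+FN)
= (120+195)/(364)
= 315/364 = 86.54%

86.54%


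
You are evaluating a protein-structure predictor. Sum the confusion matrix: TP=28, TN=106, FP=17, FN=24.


Total = TP + TN + FP + FN
= 28 + 106 + 17 + 24
= 175
(Predicted positive: 45, predicted negative: 130)

175


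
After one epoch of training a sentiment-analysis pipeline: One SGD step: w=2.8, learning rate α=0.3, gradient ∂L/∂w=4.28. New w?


w_new = w - α·∇
= 2.8 - 0.3·4.28
= 2.8 - 1.284
= 1.516

1.516


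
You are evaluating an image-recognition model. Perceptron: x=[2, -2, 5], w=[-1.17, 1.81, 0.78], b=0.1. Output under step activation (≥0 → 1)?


z = (2)·(-1.17) + (-2)·(1.81) + (5)·(0.78) + 0.1
  = -1.96
step(z) = 0 (z<0)

0


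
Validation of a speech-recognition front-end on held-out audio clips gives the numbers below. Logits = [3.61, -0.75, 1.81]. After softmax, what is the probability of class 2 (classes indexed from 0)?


Exponentials: e^3.61=36.9661, e^-0.75=0.4724, e^1.81=6.1104
Sum = 43.5489
Softmax = [0.8488, 0.0108, 0.1403]
p[2] = 6.1104/43.5489 = 0.1403

0.1403


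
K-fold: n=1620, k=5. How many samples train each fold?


Fold size = 1620/5 = 324
Training per fold = 1620 - 324 = 1296

1296


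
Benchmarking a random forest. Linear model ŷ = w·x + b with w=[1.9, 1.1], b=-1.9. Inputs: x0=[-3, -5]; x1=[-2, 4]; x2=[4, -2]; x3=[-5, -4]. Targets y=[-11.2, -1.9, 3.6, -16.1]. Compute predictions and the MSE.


ŷ0 = (1.9)·(-3) + (1.1)·(-5) - 1.9 = -13.1
ŷ1 = (1.9)·(-2) + (1.1)·(4) - 1.9 = -1.3
ŷ2 = (1.9)·(4) + (1.1)·(-2) - 1.9 = 3.5
ŷ3 = (1.9)·(-5) + (1.1)·(-4) - 1.9 = -15.8
errors² = [3.61, 0.36, 0.01, 0.09]
MSE = 4.0700/4 = 1.0175

1.0175


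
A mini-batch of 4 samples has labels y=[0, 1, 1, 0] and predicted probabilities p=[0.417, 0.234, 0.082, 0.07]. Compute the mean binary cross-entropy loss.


L[0] = -ln(1-0.417) = -ln(0.583) = 0.5396
L[1] = -ln(0.234) = 1.4524
L[2] = -ln(0.082) = 2.501
L[3] = -ln(1-0.07) = -ln(0.93) = 0.0726
mean = (0.5396 + 1.4524 + 2.501 + 0.0726)/4 = 1.1414

1.1414


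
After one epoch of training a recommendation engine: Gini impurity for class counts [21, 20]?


Probabilities: [21/41, 20/41] ≈ [0.5122, 0.4878]
Σpᵢ² = (441 + 400)/41² = 841/1681
Gini = 1 - Σpᵢ² = 1 - 841/1681 = 0.4997

0.4997


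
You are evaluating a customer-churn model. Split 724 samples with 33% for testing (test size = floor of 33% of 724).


Test = ⌊724·33/100⌋ = 238
Train = 724 - 238 = 486

Train: 486, Test: 238


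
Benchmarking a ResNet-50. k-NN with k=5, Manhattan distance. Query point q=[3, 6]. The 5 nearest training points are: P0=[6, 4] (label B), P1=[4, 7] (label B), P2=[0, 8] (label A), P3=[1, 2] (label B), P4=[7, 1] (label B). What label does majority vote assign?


d(q,P0) = 5  (label B)
d(q,P1) = 2  (label B)
d(q,P2) = 5  (label A)
d(q,P3) = 6  (label B)
d(q,P4) = 9  (label B)
Votes: A=1, B=4
Majority → B

B


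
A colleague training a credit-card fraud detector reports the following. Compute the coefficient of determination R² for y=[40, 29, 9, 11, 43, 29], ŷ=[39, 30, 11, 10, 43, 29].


ȳ = 26.8333
SS_res = Σ(y-ŷ)² = 7
SS_tot = Σ(y-ȳ)² = 1012.83
R² = 1 - SS_res/SS_tot = 1 - 0.0069 = 0.9931

0.9931


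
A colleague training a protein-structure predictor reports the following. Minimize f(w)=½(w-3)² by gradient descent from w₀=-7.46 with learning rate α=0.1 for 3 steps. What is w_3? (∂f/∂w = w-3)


step 1: grad = -7.46-3 = -10.46; w = -7.46 - 0.1·(-10.46) = -6.414
step 2: grad = -6.414-3 = -9.414; w = -6.414 - 0.1·(-9.414) = -5.4726
step 3: grad = -5.4726-3 = -8.4726; w = -5.4726 - 0.1·(-8.4726) = -4.62534

-4.62534


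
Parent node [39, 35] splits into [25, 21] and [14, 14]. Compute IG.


Parent = [39, 35], H_parent = 0.9979
H_left = 0.9945 (n=46), H_right = 1 (n=28)
H_children = (46/74)·0.9945 + (28/74)·1 = 0.9966
IG = 0.9979 - 0.9966 = 0.0013

0.0013


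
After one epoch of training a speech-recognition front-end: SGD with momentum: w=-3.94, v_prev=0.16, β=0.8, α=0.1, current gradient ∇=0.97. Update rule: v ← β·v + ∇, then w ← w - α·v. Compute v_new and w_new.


v_new = 0.8·0.16 + 0.97 = 0.128 + 0.97 = 1.098
w_new = -3.94 - 0.1·1.098 = -3.94 - 0.1098 = -4.0498

v_new=1.098, w_new=-4.0498


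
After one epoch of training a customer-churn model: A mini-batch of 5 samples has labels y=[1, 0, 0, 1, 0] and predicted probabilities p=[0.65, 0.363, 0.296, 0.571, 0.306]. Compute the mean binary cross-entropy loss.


L[0] = -ln(0.65) = 0.4308
L[1] = -ln(1-0.363) = -ln(0.637) = 0.451
L[2] = -ln(1-0.296) = -ln(0.704) = 0.351
L[3] = -ln(0.571) = 0.5604
L[4] = -ln(1-0.306) = -ln(0.694) = 0.3653
mean = (0.4308 + 0.451 + 0.351 + 0.5604 + 0.3653)/5 = 0.4317

0.4317


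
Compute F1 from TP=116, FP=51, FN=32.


Precision = 116/167 = 0.6946
Recall = 116/148 = 0.7838
F1 = 2·P·R/(P+R) = 2·TP/(2·TP+FP+FN) = 232/(232+51+32) = 232/315 = 0.7365

0.7365


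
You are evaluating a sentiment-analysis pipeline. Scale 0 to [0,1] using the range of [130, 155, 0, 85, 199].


min=0, max=199
(0-0)/(199-0) = 0/199 = 0.0

0.0


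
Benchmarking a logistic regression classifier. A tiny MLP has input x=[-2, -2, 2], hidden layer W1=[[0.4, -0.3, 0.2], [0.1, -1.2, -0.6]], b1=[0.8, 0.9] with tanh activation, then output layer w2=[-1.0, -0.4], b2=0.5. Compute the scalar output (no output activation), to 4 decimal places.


z1[0] = (0.4)·(-2) + (-0.3)·(-2) + (0.2)·(2) + 0.8 = 1.0
z1[1] = (0.1)·(-2) + (-1.2)·(-2) + (-0.6)·(2) + 0.9 = 1.9
h = tanh(z1) = [0.7616, 0.9562]
output = (-1.0)·(0.7616) + (-0.4)·(0.9562) + 0.5 = -0.6441

-0.6441


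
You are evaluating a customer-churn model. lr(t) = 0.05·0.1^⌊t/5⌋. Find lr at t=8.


n_drops = ⌊8/5⌋ = 1
lr = 0.05·0.1^1 = 0.05·0.1 = 0.005

0.005


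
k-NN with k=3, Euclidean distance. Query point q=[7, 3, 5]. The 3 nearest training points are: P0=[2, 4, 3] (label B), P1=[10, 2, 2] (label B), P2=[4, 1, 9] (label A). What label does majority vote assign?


d(q,P0) = 5.4772  (label B)
d(q,P1) = 4.3589  (label B)
d(q,P2) = 5.3852  (label A)
Votes: A=1, B=2
Majority → B

B


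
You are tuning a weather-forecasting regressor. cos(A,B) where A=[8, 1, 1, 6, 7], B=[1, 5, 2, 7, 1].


A·B = 8·1 + 1·5 + 1·2 + 6·7 + 7·1 = 64
‖A‖ = √151 = 12.2882, ‖B‖ = √80 = 8.9443
cos = 64/(√151·√80) = 64/√12080 = 0.5823

0.5823


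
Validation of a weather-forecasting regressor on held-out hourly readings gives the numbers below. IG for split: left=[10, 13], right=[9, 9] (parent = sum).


Parent = [19, 22], H_parent = 0.9961
H_left = 0.9877 (n=23), H_right = 1 (n=18)
H_children = (23/41)·0.9877 + (18/41)·1 = 0.9931
IG = 0.9961 - 0.9931 = 0.003

0.003


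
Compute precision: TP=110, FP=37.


Precision = TP/(TP+FP)
= 110/(110+37)
= 110/147 = 74.83%

74.83%


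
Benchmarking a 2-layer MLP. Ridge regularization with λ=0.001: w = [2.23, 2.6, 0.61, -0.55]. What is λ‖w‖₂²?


‖w‖₂² = (2.23)² + (2.6)² + (0.61)² + (-0.55)²
     = 4.9729 + 6.76 + 0.3721 + 0.3025
     = 12.4075
λ·‖w‖₂² = 0.001·12.4075 = 0.012408

0.012408


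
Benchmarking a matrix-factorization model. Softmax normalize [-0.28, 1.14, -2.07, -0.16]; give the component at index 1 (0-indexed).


Exponentials: e^-0.28=0.7558, e^1.14=3.1268, e^-2.07=0.1262, e^-0.16=0.8521
Sum = 4.8609
Softmax = [0.1555, 0.6433, 0.026, 0.1753]
p[1] = 3.1268/4.8609 = 0.6433

0.6433


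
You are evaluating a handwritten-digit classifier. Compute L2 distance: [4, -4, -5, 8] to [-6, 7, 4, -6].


d = √((4+ 6)² + (-4-7)² + (-5-4)² + (8+ 6)²)
  = √(100 + 121 + 81 + 196)
  = √498 = 22.3159

22.3159


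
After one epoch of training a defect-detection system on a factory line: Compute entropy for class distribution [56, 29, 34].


Probabilities: [56/119, 29/119, 34/119] ≈ [0.4706, 0.2437, 0.2857]
H = -((56/119)·log₂(56/119) + (29/119)·log₂(29/119) + (34/119)·log₂(34/119))
  = 1.5245 bits

1.5245 bits


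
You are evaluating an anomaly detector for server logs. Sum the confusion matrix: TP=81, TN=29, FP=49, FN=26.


Total = TP + TN + FP + FN
= 81 + 29 + 49 + 26
= 185
(Predicted positive: 130, predicted negative: 55)

185


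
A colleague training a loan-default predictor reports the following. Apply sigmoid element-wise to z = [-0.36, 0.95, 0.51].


σ(-0.36) = 1/(1+e^0.36) = 0.411
σ(0.95) = 1/(1+e^-0.95) = 0.7211
σ(0.51) = 1/(1+e^-0.51) = 0.6248
result = [0.411, 0.7211, 0.6248]

[0.411, 0.7211, 0.6248]


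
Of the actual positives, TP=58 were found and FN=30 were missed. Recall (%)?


Recall = TP/(TP+FN)
= 58/(58+30)
= 58/88 = 65.91%

65.91%


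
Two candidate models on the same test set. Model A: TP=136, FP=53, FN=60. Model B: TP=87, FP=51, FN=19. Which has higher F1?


Model A: P=136/189=0.7196, R=136/196=0.6939, F1=2PR/(P+R)=2TP/(2TP+FP+FN)=272/385=0.7065
Model B: P=87/138=0.6304, R=87/106=0.8208, F1=2PR/(P+R)=2TP/(2TP+FP+FN)=174/244=0.7131
0.7065 < 0.7131 → Model B

Model B


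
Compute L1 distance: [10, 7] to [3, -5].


d = |10-3| + |7+ 5|
  = 7 + 12
  = 19

19


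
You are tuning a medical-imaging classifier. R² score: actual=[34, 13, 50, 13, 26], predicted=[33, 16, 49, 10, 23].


ȳ = 27.2
SS_res = Σ(y-ŷ)² = 29
SS_tot = Σ(y-ȳ)² = 970.8
R² = 1 - SS_res/SS_tot = 1 - 0.0299 = 0.9701

0.9701


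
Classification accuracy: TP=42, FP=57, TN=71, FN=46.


Accuracy = (TP+TN)/(TP+TN+FP+FN)
= (42+71)/(216)
= 113/216 = 52.31%

52.31%


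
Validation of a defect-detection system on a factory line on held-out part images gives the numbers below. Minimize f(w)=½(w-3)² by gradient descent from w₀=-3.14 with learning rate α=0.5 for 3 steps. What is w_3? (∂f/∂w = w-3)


step 1: grad = -3.14-3 = -6.14; w = -3.14 - 0.5·(-6.14) = -0.07
step 2: grad = -0.07-3 = -3.07; w = -0.07 - 0.5·(-3.07) = 1.465
step 3: grad = 1.465-3 = -1.535; w = 1.465 - 0.5·(-1.535) = 2.2325

2.2325


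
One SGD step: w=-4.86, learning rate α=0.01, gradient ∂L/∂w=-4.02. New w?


w_new = w - α·∇
= -4.86 - 0.01·-4.02
= -4.86 + 0.0402
= -4.8198

-4.8198


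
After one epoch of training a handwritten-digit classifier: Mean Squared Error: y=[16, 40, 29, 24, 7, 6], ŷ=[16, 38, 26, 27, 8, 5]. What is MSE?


Squared errors: (16-16)²=0, (40-38)²=4, (29-26)²=9, (24-27)²=9, (7-8)²=1, (6-5)²=1
Sum = 24
MSE = 24/6 = 4

4


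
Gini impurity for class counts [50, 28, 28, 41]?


Probabilities: [50/147, 28/147, 28/147, 41/147] ≈ [0.3401, 0.1905, 0.1905, 0.2789]
Σpᵢ² = (2500 + 784 + 784 + 1681)/147² = 5749/21609
Gini = 1 - Σpᵢ² = 1 - 5749/21609 = 0.734

0.734


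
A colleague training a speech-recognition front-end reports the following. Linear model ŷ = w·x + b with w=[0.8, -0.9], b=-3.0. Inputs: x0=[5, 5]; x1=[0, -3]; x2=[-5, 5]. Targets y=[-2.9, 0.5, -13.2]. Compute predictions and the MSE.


ŷ0 = (0.8)·(5) + (-0.9)·(5) - 3.0 = -3.5
ŷ1 = (0.8)·(0) + (-0.9)·(-3) - 3.0 = -0.3
ŷ2 = (0.8)·(-5) + (-0.9)·(5) - 3.0 = -11.5
errors² = [0.36, 0.64, 2.89]
MSE = 3.8900/3 = 1.2967

1.2967


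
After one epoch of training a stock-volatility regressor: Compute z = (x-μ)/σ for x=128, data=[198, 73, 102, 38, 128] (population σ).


μ = 107.8, σ = 54.1494
z = (128 - 107.8)/54.1494 = 0.373

0.373


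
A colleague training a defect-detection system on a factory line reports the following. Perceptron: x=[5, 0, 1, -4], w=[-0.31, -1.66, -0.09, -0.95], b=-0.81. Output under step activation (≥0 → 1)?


z = (5)·(-0.31) + (0)·(-1.66) + (1)·(-0.09) + (-4)·(-0.95) - 0.81
  = 1.35
step(z) = 1 (z≥0)

1


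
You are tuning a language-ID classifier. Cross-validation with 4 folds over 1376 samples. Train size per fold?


Fold size = 1376/4 = 344
Training per fold = 1376 - 344 = 1032

1032


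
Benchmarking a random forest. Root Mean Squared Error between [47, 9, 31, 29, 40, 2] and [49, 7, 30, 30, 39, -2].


MSE = 27/6 = 4.5
RMSE = √(27/6) = 2.1213

2.1213


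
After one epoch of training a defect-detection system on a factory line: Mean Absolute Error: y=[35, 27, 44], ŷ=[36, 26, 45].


Absolute errors: |35-36|=1, |27-26|=1, |44-45|=1
Sum = 3
MAE = 3/3 = 1

1


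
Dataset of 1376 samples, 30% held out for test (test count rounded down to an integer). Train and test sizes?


Test = ⌊1376·30/100⌋ = 412
Train = 1376 - 412 = 964

Train: 964, Test: 412


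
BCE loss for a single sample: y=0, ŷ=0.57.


BCE = -[y·ln(p) + (1-y)·ln(1-p)]
= -0 - 1·ln(1-0.57)
= -ln(0.43) = 0.844

0.844


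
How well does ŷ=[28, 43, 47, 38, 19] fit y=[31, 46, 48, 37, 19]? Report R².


ȳ = 36.2
SS_res = Σ(y-ŷ)² = 20
SS_tot = Σ(y-ȳ)² = 558.8
R² = 1 - SS_res/SS_tot = 1 - 0.0358 = 0.9642

0.9642


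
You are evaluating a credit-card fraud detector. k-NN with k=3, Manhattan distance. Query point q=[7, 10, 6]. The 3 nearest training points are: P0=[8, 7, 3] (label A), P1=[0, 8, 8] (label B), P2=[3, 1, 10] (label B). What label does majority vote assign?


d(q,P0) = 7  (label A)
d(q,P1) = 11  (label B)
d(q,P2) = 17  (label B)
Votes: A=1, B=2
Majority → B

B


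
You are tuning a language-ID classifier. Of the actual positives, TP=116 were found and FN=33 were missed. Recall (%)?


Recall = TP/(TP+FN)
= 116/(116+33)
= 116/149 = 77.85%

77.85%


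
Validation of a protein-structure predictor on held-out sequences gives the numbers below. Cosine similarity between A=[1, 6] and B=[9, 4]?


A·B = 1·9 + 6·4 = 33
‖A‖ = √37 = 6.0828, ‖B‖ = √97 = 9.8489
cos = 33/(√37·√97) = 33/√3589 = 0.5508

0.5508


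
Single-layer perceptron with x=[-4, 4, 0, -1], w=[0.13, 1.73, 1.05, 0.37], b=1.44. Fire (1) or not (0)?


z = (-4)·(0.13) + (4)·(1.73) + (0)·(1.05) + (-1)·(0.37) + 1.44
  = 7.47
step(z) = 1 (z≥0)

1


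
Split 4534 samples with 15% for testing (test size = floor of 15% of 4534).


Test = ⌊4534·15/100⌋ = 680
Train = 4534 - 680 = 3854

Train: 3854, Test: 680


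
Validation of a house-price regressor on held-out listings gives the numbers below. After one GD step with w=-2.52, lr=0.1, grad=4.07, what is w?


w_new = w - α·∇
= -2.52 - 0.1·4.07
= -2.52 - 0.407
= -2.927

-2.927


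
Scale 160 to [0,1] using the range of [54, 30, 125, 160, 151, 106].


min=30, max=160
(160-30)/(160-30) = 130/130 = 1.0

1.0


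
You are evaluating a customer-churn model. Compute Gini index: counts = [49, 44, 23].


Probabilities: [49/116, 44/116, 23/116] ≈ [0.4224, 0.3793, 0.1983]
Σpᵢ² = (2401 + 1936 + 529)/116² = 4866/13456
Gini = 1 - Σpᵢ² = 1 - 4866/13456 = 0.6384

0.6384


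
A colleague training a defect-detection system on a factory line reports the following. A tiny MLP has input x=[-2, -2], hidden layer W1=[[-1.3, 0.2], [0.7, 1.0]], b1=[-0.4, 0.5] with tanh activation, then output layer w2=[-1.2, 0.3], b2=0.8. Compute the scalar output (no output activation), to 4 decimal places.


z1[0] = (-1.3)·(-2) + (0.2)·(-2) - 0.4 = 1.8
z1[1] = (0.7)·(-2) + (1.0)·(-2) + 0.5 = -2.9
h = tanh(z1) = [0.9468, -0.994]
output = (-1.2)·(0.9468) + (0.3)·(-0.994) + 0.8 = -0.6344

-0.6344


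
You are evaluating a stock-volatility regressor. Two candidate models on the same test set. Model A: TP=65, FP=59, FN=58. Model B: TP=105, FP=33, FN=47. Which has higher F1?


Model A: P=65/124=0.5242, R=65/123=0.5285, F1=2PR/(P+R)=2TP/(2TP+FP+FN)=130/247=0.5263
Model B: P=105/138=0.7609, R=105/152=0.6908, F1=2PR/(P+R)=2TP/(2TP+FP+FN)=210/290=0.7241
0.5263 < 0.7241 → Model B

Model B


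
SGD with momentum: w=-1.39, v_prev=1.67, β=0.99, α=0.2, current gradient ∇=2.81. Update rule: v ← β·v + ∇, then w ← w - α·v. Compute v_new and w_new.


v_new = 0.99·1.67 + 2.81 = 1.6533 + 2.81 = 4.4633
w_new = -1.39 - 0.2·4.4633 = -1.39 - 0.89266 = -2.28266

v_new=4.4633, w_new=-2.28266


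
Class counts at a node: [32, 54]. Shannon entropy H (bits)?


Probabilities: [32/86, 54/86] ≈ [0.3721, 0.6279]
H = -((32/86)·log₂(32/86) + (54/86)·log₂(54/86))
  = 0.9523 bits

0.9523 bits


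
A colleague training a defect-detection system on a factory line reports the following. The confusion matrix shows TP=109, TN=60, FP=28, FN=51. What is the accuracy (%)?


Accuracy = (TP+TN)/(TP+TN+FP+FN)
= (109+60)/(248)
= 169/248 = 68.15%

68.15%


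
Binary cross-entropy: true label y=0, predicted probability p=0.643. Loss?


BCE = -[y·ln(p) + (1-y)·ln(1-p)]
= -0 - 1·ln(1-0.643)
= -ln(0.357) = 1.03

1.03


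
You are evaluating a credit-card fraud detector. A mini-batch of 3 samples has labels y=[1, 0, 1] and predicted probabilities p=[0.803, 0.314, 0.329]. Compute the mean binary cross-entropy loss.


L[0] = -ln(0.803) = 0.2194
L[1] = -ln(1-0.314) = -ln(0.686) = 0.3769
L[2] = -ln(0.329) = 1.1117
mean = (0.2194 + 0.3769 + 1.1117)/3 = 0.5693

0.5693


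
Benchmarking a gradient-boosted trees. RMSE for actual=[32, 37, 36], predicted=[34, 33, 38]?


MSE = 24/3 = 8
RMSE = √(24/3) = 2.8284

2.8284


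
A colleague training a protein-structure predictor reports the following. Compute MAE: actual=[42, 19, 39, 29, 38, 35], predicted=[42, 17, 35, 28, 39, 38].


Absolute errors: |42-42|=0, |19-17|=2, |39-35|=4, |29-28|=1, |38-39|=1, |35-38|=3
Sum = 11
MAE = 11/6 = 11/6

11/6


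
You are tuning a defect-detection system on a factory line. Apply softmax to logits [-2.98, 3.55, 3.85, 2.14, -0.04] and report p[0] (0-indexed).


Exponentials: e^-2.98=0.0508, e^3.55=34.8133, e^3.85=46.9931, e^2.14=8.4994, e^-0.04=0.9608
Sum = 91.3174
Softmax = [0.0006, 0.3812, 0.5146, 0.0931, 0.0105]
p[0] = 0.0508/91.3174 = 0.0006

0.0006


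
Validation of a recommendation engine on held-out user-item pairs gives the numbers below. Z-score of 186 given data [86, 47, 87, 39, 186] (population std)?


μ = 89, σ = 52.3183
z = (186 - 89)/52.3183 = 1.854

1.854


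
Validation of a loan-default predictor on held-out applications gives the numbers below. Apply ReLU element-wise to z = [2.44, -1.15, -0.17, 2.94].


ReLU(2.44) = max(0, 2.44) = 2.44
ReLU(-1.15) = max(0, -1.15) = 0.0
ReLU(-0.17) = max(0, -0.17) = 0.0
ReLU(2.94) = max(0, 2.94) = 2.94
result = [2.44, 0.0, 0.0, 2.94]

[2.44, 0.0, 0.0, 2.94]


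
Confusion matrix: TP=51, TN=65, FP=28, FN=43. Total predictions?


Total = TP + TN + FP + FN
= 51 + 65 + 28 + 43
= 187
(Predicted positive: 79, predicted negative: 108)

187


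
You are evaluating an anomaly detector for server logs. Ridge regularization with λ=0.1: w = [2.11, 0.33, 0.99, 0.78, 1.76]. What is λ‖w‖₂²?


‖w‖₂² = (2.11)² + (0.33)² + (0.99)² + (0.78)² + (1.76)²
     = 4.4521 + 0.1089 + 0.9801 + 0.6084 + 3.0976
     = 9.2471
λ·‖w‖₂² = 0.1·9.2471 = 0.92471

0.92471


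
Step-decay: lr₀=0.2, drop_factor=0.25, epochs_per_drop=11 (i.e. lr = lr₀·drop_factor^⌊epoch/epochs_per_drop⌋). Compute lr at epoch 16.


n_drops = ⌊16/11⌋ = 1
lr = 0.2·0.25^1 = 0.2·0.25 = 0.05

0.05


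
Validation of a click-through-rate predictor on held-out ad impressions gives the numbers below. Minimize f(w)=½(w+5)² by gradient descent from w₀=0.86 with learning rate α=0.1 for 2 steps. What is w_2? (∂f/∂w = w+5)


step 1: grad = 0.86+5 = 5.86; w = 0.86 - 0.1·(5.86) = 0.274
step 2: grad = 0.274+5 = 5.274; w = 0.274 - 0.1·(5.274) = -0.2534

-0.2534


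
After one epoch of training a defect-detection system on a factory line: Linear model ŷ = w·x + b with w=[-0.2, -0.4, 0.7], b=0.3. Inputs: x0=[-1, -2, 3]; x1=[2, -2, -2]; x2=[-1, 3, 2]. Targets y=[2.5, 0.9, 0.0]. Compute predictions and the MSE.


ŷ0 = (-0.2)·(-1) + (-0.4)·(-2) + (0.7)·(3) + 0.3 = 3.4
ŷ1 = (-0.2)·(2) + (-0.4)·(-2) + (0.7)·(-2) + 0.3 = -0.7
ŷ2 = (-0.2)·(-1) + (-0.4)·(3) + (0.7)·(2) + 0.3 = 0.7
errors² = [0.81, 2.56, 0.49]
MSE = 3.8600/3 = 1.2867

1.2867


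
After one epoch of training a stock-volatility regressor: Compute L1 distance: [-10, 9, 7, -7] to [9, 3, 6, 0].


d = |-10-9| + |9-3| + |7-6| + |-7-0|
  = 19 + 6 + 1 + 7
  = 33

33


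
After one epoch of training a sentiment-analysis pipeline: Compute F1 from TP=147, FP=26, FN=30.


Precision = 147/173 = 0.8497
Recall = 147/177 = 0.8305
F1 = 2·P·R/(P+R) = 2·TP/(2·TP+FP+FN) = 294/(294+26+30) = 294/350 = 0.84

0.84


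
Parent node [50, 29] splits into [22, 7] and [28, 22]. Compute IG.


Parent = [50, 29], H_parent = 0.9484
H_left = 0.7973 (n=29), H_right = 0.9896 (n=50)
H_children = (29/79)·0.7973 + (50/79)·0.9896 = 0.919
IG = 0.9484 - 0.919 = 0.0294

0.0294


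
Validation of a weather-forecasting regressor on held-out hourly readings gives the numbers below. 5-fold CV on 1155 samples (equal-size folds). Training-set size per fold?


Fold size = 1155/5 = 231
Training per fold = 1155 - 231 = 924

924


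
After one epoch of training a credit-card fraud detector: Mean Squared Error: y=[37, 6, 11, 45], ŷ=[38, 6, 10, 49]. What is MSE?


Squared errors: (37-38)²=1, (6-6)²=0, (11-10)²=1, (45-49)²=16
Sum = 18
MSE = 18/4 = 9/2

9/2


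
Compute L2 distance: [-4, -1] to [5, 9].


d = √((-4-5)² + (-1-9)²)
  = √(81 + 100)
  = √181 = 13.4536

13.4536


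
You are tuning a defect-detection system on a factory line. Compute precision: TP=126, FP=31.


Precision = TP/(TP+FP)
= 126/(126+31)
= 126/157 = 80.25%

80.25%


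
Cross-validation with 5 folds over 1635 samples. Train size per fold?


Fold size = 1635/5 = 327
Training per fold = 1635 - 327 = 1308

1308


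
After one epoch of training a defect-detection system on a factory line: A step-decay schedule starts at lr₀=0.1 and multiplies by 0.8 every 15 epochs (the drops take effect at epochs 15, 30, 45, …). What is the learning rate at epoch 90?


n_drops = ⌊90/15⌋ = 6
lr = 0.1·0.8^6 = 0.1·0.262144 = 0.0262144

0.0262144


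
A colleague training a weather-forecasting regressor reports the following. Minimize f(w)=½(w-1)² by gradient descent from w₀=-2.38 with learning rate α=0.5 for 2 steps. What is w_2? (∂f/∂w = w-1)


step 1: grad = -2.38-1 = -3.38; w = -2.38 - 0.5·(-3.38) = -0.69
step 2: grad = -0.69-1 = -1.69; w = -0.69 - 0.5·(-1.69) = 0.155

0.155


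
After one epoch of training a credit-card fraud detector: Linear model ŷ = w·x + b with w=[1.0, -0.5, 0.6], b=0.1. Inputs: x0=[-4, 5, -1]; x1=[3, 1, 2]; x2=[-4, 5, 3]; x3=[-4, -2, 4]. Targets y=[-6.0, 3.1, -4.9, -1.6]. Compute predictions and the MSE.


ŷ0 = (1.0)·(-4) + (-0.5)·(5) + (0.6)·(-1) + 0.1 = -7.0
ŷ1 = (1.0)·(3) + (-0.5)·(1) + (0.6)·(2) + 0.1 = 3.8
ŷ2 = (1.0)·(-4) + (-0.5)·(5) + (0.6)·(3) + 0.1 = -4.6
ŷ3 = (1.0)·(-4) + (-0.5)·(-2) + (0.6)·(4) + 0.1 = -0.5
errors² = [1.0, 0.49, 0.09, 1.21]
MSE = 2.7900/4 = 0.6975

0.6975


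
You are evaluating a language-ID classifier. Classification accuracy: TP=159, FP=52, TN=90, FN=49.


Accuracy = (TP+TN)/(TP+TN+FP+FN)
= (159+90)/(350)
= 249/350 = 71.14%

71.14%


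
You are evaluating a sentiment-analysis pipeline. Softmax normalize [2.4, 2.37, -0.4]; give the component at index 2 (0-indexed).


Exponentials: e^2.4=11.0232, e^2.37=10.6974, e^-0.4=0.6703
Sum = 22.3909
Softmax = [0.4923, 0.4778, 0.0299]
p[2] = 0.6703/22.3909 = 0.0299

0.0299


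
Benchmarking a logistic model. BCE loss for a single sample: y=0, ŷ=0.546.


BCE = -[y·ln(p) + (1-y)·ln(1-p)]
= -0 - 1·ln(1-0.546)
= -ln(0.454) = 0.7897

0.7897


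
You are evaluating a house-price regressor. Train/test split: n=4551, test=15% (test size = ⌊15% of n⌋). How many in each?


Test = ⌊4551·15/100⌋ = 682
Train = 4551 - 682 = 3869

Train: 3869, Test: 682


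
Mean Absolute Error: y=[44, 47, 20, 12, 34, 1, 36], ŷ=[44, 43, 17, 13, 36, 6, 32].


Absolute errors: |44-44|=0, |47-43|=4, |20-17|=3, |12-13|=1, |34-36|=2, |1-6|=5, |36-32|=4
Sum = 19
MAE = 19/7 = 19/7

19/7


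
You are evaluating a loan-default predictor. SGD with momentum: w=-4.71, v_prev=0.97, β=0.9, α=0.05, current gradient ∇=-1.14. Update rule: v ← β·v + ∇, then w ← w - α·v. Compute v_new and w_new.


v_new = 0.9·0.97 - 1.14 = 0.873 - 1.14 = -0.267
w_new = -4.71 - 0.05·-0.267 = -4.71 + 0.01335 = -4.69665

v_new=-0.267, w_new=-4.69665


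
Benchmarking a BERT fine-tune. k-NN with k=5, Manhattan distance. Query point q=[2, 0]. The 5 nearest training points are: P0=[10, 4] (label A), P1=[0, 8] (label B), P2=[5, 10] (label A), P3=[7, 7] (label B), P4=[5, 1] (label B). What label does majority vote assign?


d(q,P0) = 12  (label A)
d(q,P1) = 10  (label B)
d(q,P2) = 13  (label A)
d(q,P3) = 12  (label B)
d(q,P4) = 4  (label B)
Votes: A=2, B=3
Majority → B

B


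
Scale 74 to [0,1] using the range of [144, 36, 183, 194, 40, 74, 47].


min=36, max=194
(74-36)/(194-36) = 38/158 = 0.2405

0.2405


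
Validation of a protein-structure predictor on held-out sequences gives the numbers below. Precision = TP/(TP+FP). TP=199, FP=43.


Precision = TP/(TP+FP)
= 199/(199+43)
= 199/242 = 82.23%

82.23%


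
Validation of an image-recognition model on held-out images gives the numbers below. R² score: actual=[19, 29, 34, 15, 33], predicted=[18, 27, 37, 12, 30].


ȳ = 26
SS_res = Σ(y-ŷ)² = 32
SS_tot = Σ(y-ȳ)² = 292
R² = 1 - SS_res/SS_tot = 1 - 0.1096 = 0.8904

0.8904


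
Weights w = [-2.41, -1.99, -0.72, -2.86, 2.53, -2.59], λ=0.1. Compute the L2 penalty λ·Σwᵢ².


‖w‖₂² = (-2.41)² + (-1.99)² + (-0.72)² + (-2.86)² + (2.53)² + (-2.59)²
     = 5.8081 + 3.9601 + 0.5184 + 8.1796 + 6.4009 + 6.7081
     = 31.5752
λ·‖w‖₂² = 0.1·31.5752 = 3.15752

3.15752


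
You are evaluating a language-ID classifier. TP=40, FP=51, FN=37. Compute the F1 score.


Precision = 40/91 = 0.4396
Recall = 40/77 = 0.5195
F1 = 2·P·R/(P+R) = 2·TP/(2·TP+FP+FN) = 80/(80+51+37) = 80/168 = 0.4762

0.4762


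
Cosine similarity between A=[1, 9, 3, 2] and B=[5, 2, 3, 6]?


A·B = 1·5 + 9·2 + 3·3 + 2·6 = 44
‖A‖ = √95 = 9.7468, ‖B‖ = √74 = 8.6023
cos = 44/(√95·√74) = 44/√7030 = 0.5248

0.5248


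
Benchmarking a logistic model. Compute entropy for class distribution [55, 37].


Probabilities: [55/92, 37/92] ≈ [0.5978, 0.4022]
H = -((55/92)·log₂(55/92) + (37/92)·log₂(37/92))
  = 0.9722 bits

0.9722 bits


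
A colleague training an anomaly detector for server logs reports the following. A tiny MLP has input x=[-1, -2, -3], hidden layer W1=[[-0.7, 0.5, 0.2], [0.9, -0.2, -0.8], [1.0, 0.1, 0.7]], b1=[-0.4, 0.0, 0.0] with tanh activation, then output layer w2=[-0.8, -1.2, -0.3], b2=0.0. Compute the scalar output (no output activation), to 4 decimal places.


z1[0] = (-0.7)·(-1) + (0.5)·(-2) + (0.2)·(-3) - 0.4 = -1.3
z1[1] = (0.9)·(-1) + (-0.2)·(-2) + (-0.8)·(-3) + 0.0 = 1.9
z1[2] = (1.0)·(-1) + (0.1)·(-2) + (0.7)·(-3) + 0.0 = -3.3
h = tanh(z1) = [-0.8617, 0.9562, -0.9973]
output = (-0.8)·(-0.8617) + (-1.2)·(0.9562) + (-0.3)·(-0.9973) + 0.0 = -0.1589

-0.1589


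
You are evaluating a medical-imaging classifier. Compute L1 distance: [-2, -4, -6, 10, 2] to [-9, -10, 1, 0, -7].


d = |-2+ 9| + |-4+ 10| + |-6-1| + |10-0| + |2+ 7|
  = 7 + 6 + 7 + 10 + 9
  = 39

39


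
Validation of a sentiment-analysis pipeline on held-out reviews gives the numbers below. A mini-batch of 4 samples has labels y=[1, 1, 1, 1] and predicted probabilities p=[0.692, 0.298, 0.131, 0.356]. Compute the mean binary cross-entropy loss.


L[0] = -ln(0.692) = 0.3682
L[1] = -ln(0.298) = 1.2107
L[2] = -ln(0.131) = 2.0326
L[3] = -ln(0.356) = 1.0328
mean = (0.3682 + 1.2107 + 2.0326 + 1.0328)/4 = 1.1611

1.1611


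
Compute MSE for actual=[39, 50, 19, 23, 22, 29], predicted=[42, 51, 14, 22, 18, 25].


Squared errors: (39-42)²=9, (50-51)²=1, (19-14)²=25, (23-22)²=1, (22-18)²=16, (29-25)²=16
Sum = 68
MSE = 68/6 = 34/3

34/3


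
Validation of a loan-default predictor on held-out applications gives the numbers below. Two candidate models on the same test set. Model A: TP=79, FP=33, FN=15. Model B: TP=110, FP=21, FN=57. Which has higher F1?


Model A: P=79/112=0.7054, R=79/94=0.8404, F1=2PR/(P+R)=2TP/(2TP+FP+FN)=158/206=0.767
Model B: P=110/131=0.8397, R=110/167=0.6587, F1=2PR/(P+R)=2TP/(2TP+FP+FN)=220/298=0.7383
0.767 > 0.7383 → Model A

Model A


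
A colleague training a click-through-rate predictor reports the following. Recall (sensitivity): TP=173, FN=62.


Recall = TP/(TP+FN)
= 173/(173+62)
= 173/235 = 73.62%

73.62%


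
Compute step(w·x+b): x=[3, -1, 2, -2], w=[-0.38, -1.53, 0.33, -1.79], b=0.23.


z = (3)·(-0.38) + (-1)·(-1.53) + (2)·(0.33) + (-2)·(-1.79) + 0.23
  = 4.86
step(z) = 1 (z≥0)

1


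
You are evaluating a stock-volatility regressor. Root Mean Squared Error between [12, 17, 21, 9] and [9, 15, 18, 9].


MSE = 22/4 = 5.5
RMSE = √(22/4) = 2.3452

2.3452


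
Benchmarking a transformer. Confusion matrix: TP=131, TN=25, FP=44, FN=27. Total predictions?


Total = TP + TN + FP + FN
= 131 + 25 + 44 + 27
= 227
(Predicted positive: 175, predicted negative: 52)

227


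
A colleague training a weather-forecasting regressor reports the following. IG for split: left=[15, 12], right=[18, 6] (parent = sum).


Parent = [33, 18], H_parent = 0.9367
H_left = 0.9911 (n=27), H_right = 0.8113 (n=24)
H_children = (27/51)·0.9911 + (24/51)·0.8113 = 0.9065
IG = 0.9367 - 0.9065 = 0.0302

0.0302


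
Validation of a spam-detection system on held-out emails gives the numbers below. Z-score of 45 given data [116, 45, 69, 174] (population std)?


μ = 101, σ = 49.2798
z = (45 - 101)/49.2798 = -1.1364

-1.1364


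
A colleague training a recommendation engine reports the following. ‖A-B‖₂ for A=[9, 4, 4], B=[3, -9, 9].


d = √((9-3)² + (4+ 9)² + (4-9)²)
  = √(36 + 169 + 25)
  = √230 = 15.1658

15.1658


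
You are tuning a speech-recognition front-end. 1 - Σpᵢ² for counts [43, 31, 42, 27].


Probabilities: [43/143, 31/143, 42/143, 27/143] ≈ [0.3007, 0.2168, 0.2937, 0.1888]
Σpᵢ² = (1849 + 961 + 1764 + 729)/143² = 5303/20449
Gini = 1 - Σpᵢ² = 1 - 5303/20449 = 0.7407

0.7407


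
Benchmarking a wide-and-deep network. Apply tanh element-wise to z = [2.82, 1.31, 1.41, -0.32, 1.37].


tanh(2.82) = 0.9929
tanh(1.31) = 0.8643
tanh(1.41) = 0.8875
tanh(-0.32) = -0.3095
tanh(1.37) = 0.8787
result = [0.9929, 0.8643, 0.8875, -0.3095, 0.8787]

[0.9929, 0.8643, 0.8875, -0.3095, 0.8787]


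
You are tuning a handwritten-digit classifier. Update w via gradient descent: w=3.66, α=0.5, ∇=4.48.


w_new = w - α·∇
= 3.66 - 0.5·4.48
= 3.66 - 2.24
= 1.42

1.42


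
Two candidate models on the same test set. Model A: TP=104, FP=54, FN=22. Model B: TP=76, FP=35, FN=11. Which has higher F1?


Model A: P=104/158=0.6582, R=104/126=0.8254, F1=2PR/(P+R)=2TP/(2TP+FP+FN)=208/284=0.7324
Model B: P=76/111=0.6847, R=76/87=0.8736, F1=2PR/(P+R)=2TP/(2TP+FP+FN)=152/198=0.7677
0.7324 < 0.7677 → Model B

Model B


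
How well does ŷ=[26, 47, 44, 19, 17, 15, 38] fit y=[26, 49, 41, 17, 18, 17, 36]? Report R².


ȳ = 29.1429
SS_res = Σ(y-ŷ)² = 26
SS_tot = Σ(y-ȳ)² = 1010.86
R² = 1 - SS_res/SS_tot = 1 - 0.0257 = 0.9743

0.9743


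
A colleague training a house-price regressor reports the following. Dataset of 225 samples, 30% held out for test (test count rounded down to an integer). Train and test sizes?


Test = ⌊225·30/100⌋ = 67
Train = 225 - 67 = 158

Train: 158, Test: 67


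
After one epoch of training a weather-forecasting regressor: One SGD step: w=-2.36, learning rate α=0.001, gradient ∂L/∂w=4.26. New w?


w_new = w - α·∇
= -2.36 - 0.001·4.26
= -2.36 - 0.00426
= -2.36426

-2.36426


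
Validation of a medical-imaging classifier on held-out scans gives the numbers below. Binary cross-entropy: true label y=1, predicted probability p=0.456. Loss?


BCE = -[y·ln(p) + (1-y)·ln(1-p)]
= -1·ln(0.456) - 0
= -ln(0.456) = 0.7853

0.7853


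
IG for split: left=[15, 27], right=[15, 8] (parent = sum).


Parent = [30, 35], H_parent = 0.9957
H_left = 0.9403 (n=42), H_right = 0.9321 (n=23)
H_children = (42/65)·0.9403 + (23/65)·0.9321 = 0.9374
IG = 0.9957 - 0.9374 = 0.0583

0.0583


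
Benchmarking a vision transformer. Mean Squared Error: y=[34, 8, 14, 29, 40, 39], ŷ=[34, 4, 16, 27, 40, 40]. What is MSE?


Squared errors: (34-34)²=0, (8-4)²=16, (14-16)²=4, (29-27)²=4, (40-40)²=0, (39-40)²=1
Sum = 25
MSE = 25/6 = 25/6

25/6


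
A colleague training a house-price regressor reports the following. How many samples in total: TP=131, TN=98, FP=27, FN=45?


Total = TP + TN + FP + FN
= 131 + 98 + 27 + 45
= 301
(Predicted positive: 158, predicted negative: 143)

301


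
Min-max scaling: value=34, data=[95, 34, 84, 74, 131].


min=34, max=131
(34-34)/(131-34) = 0/97 = 0.0

0.0


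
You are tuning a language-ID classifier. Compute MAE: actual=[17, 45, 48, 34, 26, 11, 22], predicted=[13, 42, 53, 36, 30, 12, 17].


Absolute errors: |17-13|=4, |45-42|=3, |48-53|=5, |34-36|=2, |26-30|=4, |11-12|=1, |22-17|=5
Sum = 24
MAE = 24/7 = 24/7

24/7


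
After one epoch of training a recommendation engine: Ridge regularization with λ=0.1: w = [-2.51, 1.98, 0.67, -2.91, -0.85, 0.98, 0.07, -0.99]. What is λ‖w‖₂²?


‖w‖₂² = (-2.51)² + (1.98)² + (0.67)² + (-2.91)² + (-0.85)² + (0.98)² + (0.07)² + (-0.99)²
     = 6.3001 + 3.9204 + 0.4489 + 8.4681 + 0.7225 + 0.9604 + 0.0049 + 0.9801
     = 21.8054
λ·‖w‖₂² = 0.1·21.8054 = 2.18054

2.18054


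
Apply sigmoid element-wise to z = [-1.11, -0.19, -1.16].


σ(-1.11) = 1/(1+e^1.11) = 0.2479
σ(-0.19) = 1/(1+e^0.19) = 0.4526
σ(-1.16) = 1/(1+e^1.16) = 0.2387
result = [0.2479, 0.4526, 0.2387]

[0.2479, 0.4526, 0.2387]


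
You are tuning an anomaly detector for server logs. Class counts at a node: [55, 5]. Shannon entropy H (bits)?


Probabilities: [55/60, 5/60] ≈ [0.9167, 0.0833]
H = -((55/60)·log₂(55/60) + (5/60)·log₂(5/60))
  = 0.4138 bits

0.4138 bits


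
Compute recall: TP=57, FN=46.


Recall = TP/(TP+FN)
= 57/(57+46)
= 57/103 = 55.34%

55.34%


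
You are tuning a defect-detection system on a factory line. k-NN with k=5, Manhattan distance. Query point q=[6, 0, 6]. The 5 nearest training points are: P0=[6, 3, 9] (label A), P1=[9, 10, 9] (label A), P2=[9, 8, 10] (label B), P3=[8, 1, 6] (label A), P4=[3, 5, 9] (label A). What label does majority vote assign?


d(q,P0) = 6  (label A)
d(q,P1) = 16  (label A)
d(q,P2) = 15  (label B)
d(q,P3) = 3  (label A)
d(q,P4) = 11  (label A)
Votes: A=4, B=1
Majority → A

A


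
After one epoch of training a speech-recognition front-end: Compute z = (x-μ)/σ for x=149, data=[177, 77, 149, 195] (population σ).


μ = 149.5, σ = 44.9528
z = (149 - 149.5)/44.9528 = -0.0111

-0.0111


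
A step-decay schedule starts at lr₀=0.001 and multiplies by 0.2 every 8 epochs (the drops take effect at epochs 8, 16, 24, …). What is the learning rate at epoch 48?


n_drops = ⌊48/8⌋ = 6
lr = 0.001·0.2^6 = 0.001·0.000064 = 0.000000064

0.000000064


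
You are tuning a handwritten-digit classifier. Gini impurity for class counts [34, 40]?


Probabilities: [34/74, 40/74] ≈ [0.4595, 0.5405]
Σpᵢ² = (1156 + 1600)/74² = 2756/5476
Gini = 1 - Σpᵢ² = 1 - 2756/5476 = 0.4967

0.4967


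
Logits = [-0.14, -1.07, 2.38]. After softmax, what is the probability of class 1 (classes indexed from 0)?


Exponentials: e^-0.14=0.8694, e^-1.07=0.343, e^2.38=10.8049
Sum = 12.0173
Softmax = [0.0723, 0.0285, 0.8991]
p[1] = 0.343/12.0173 = 0.0285

0.0285


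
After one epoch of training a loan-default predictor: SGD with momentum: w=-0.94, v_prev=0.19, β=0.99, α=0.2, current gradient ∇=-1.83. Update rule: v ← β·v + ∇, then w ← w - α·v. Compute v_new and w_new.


v_new = 0.99·0.19 - 1.83 = 0.1881 - 1.83 = -1.6419
w_new = -0.94 - 0.2·-1.6419 = -0.94 + 0.32838 = -0.61162

v_new=-1.6419, w_new=-0.61162
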